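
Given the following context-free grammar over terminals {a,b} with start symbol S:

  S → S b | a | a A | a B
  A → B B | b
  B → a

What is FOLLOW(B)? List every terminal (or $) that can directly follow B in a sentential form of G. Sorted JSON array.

Compute FIRST by fixpoint:
[1]
  A via A→b: +{b}
  B via B→a: +{a}
  S via S→a: +{a}
  S: {a}  A: {b}  B: {a}
[2]
  A via A→B B: +{a}
  S: {a}  A: {a,b}  B: {a}
[3] (no change)
  S: {a}  A: {a,b}  B: {a}

FOLLOW iteration:
initialize: $ ∈ FOLLOW(S)
round 1:
  A→B B: FOLLOW(B) ⊇ FIRST(B) = {a}; new: +{a}
  S→S b: FOLLOW(S) ⊇ FIRST(b) = {b}; new: +{b}
  S→a A: FOLLOW(A) ⊇ FOLLOW(S) ⊇ {$,b}; new: +{$,b}
  S→a B: FOLLOW(B) ⊇ FOLLOW(S) ⊇ {$,b}; new: +{$,b}
  FOLLOW(S)={$,b}  FOLLOW(A)={$,b}  FOLLOW(B)={$,a,b}
round 2: — fixpoint
  FOLLOW(S)={$,b}  FOLLOW(A)={$,b}  FOLLOW(B)={$,a,b}

FOLLOW(B) = ["$", "a", "b"]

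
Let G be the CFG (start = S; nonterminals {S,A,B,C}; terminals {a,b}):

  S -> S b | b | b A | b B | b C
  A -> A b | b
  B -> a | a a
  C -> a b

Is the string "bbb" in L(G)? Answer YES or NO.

CNF form of G:
  S -> S T0 | T0 A | T0 B | T0 C | b
  A -> A T0 | b
  B -> T1 T1 | a
  C -> T1 T0
  T0 -> b
  T1 -> a

CYK table (by increasing span):
  T[0,0] 'b' = {A,S,T0}  orig:{A,S}
  T[1,1] 'b' = {A,S,T0}  orig:{A,S}
  T[2,2] 'b' = {A,S,T0}  orig:{A,S}
  T[0,1] 'bb' = {A,S}
  T[1,2] 'bb' = {A,S}
  T[0,2] 'bbb' = {A,S}

S ∈ T[0,2] ⇒ YES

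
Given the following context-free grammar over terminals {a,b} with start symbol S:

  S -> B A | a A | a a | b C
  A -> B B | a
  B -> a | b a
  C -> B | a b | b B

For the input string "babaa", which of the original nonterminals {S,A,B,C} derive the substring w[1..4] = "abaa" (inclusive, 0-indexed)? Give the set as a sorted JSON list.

Convert to CNF:
  S -> B A | T0 C | T1 A | T1 T1
  A -> B B | a
  B -> T0 T1 | a
  C -> T0 B | T0 T1 | T1 T0 | a
  T0 -> b
  T1 -> a

CYK fill — only the sub-triangle for w[1..4]:
  T[1,1] 'a' = {A,B,C,T1}  orig:{A,B,C}
  T[2,2] 'b' = {T0}  orig:{}
  T[3,3] 'a' = {A,B,C,T1}  orig:{A,B,C}
  T[4,4] 'a' = {A,B,C,T1}  orig:{A,B,C}
  T[1,2] 'ab' = {C}
  T[2,3] 'ba' = {B,C,S}
  T[3,4] 'aa' = {A,S}
  T[1,3] 'aba' = {A}
  T[2,4] 'baa' = {A,S}
  T[1,4] 'abaa' = {S}

Original NTs in T[1,4] deriving "abaa": ["S"]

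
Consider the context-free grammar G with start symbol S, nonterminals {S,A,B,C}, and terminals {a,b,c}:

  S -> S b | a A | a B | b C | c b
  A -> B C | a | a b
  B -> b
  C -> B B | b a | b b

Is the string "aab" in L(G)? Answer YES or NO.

CNF form of G:
  S -> S T1 | T0 A | T0 B | T1 C | T2 T1
  A -> B C | T0 T1 | a
  B -> b
  C -> B B | T1 T0 | T1 T1
  T0 -> a
  T1 -> b
  T2 -> c

Fill CYK table bottom-up:
  [0..0]={A,T0}  "a"  orig:{A}
  [1..1]={A,T0}  "a"  orig:{A}
  [2..2]={B,T1}  "b"  orig:{B}
  [0..1]={S}  "aa"
  [1..2]={A,S}  "ab"
  [0..2]={S}  "aab"

S ∈ T[0,2] ⇒ YES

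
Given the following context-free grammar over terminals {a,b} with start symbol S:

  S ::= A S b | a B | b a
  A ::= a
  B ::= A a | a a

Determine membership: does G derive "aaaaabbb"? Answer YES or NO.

Convert to CNF:
  S -> A X2 | T0 B | T1 T0
  A -> a
  B -> A T0 | T0 T0
  T0 -> a
  T1 -> b
  X2 -> S T1

CYK table (by increasing span):
  T[0,0] 'a' = {A,T0}  orig:{A}
  T[1,1] 'a' = {A,T0}  orig:{A}
  T[2,2] 'a' = {A,T0}  orig:{A}
  T[3,3] 'a' = {A,T0}  orig:{A}
  T[4,4] 'a' = {A,T0}  orig:{A}
  T[5,5] 'b' = {T1}  orig:{}
  T[6,6] 'b' = {T1}  orig:{}
  T[7,7] 'b' = {T1}  orig:{}
  T[0,1] 'aa' = {B}
  T[1,2] 'aa' = {B}
  T[2,3] 'aa' = {B}
  T[3,4] 'aa' = {B}
  T[4,5] 'ab' = ∅
  T[5,6] 'bb' = ∅
  T[6,7] 'bb' = ∅
  T[0,2] 'aaa' = {S}
  T[1,3] 'aaa' = {S}
  T[2,4] 'aaa' = {S}
  T[3,5] 'aab' = ∅
  T[4,6] 'abb' = ∅
  T[5,7] 'bbb' = ∅
  T[0,3] 'aaaa' = ∅
  T[1,4] 'aaaa' = ∅
  T[2,5] 'aaab' = {X2}  orig:{}
  T[3,6] 'aabb' = ∅
  T[4,7] 'abbb' = ∅
  T[0,4] 'aaaaa' = ∅
  T[1,5] 'aaaab' = {S}
  T[2,6] 'aaabb' = ∅
  T[3,7] 'aabbb' = ∅
  T[0,5] 'aaaaab' = ∅
  T[1,6] 'aaaabb' = {X2}  orig:{}
  T[2,7] 'aaabbb' = ∅
  T[0,6] 'aaaaabb' = {S}
  T[1,7] 'aaaabbb' = ∅
  T[0,7] 'aaaaabbb' = {X2}  orig:{}

S ∉ T[0,7] ⇒ NO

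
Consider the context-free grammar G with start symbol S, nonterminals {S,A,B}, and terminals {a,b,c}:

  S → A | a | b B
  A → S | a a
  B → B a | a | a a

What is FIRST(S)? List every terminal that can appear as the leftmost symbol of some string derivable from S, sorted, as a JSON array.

FIRST iteration:
iter 1:
  A via A→a a: +{a}
  B via B→a: +{a}
  S via S→A: +{a}
  S via S→b B: +{b}
  FIRST(S)={a,b}  FIRST(A)={a}  FIRST(B)={a}
iter 2:
  A via A→S: +{b}
  FIRST(S)={a,b}  FIRST(A)={a,b}  FIRST(B)={a}
iter 3: done
  FIRST(S)={a,b}  FIRST(A)={a,b}  FIRST(B)={a}

FIRST(S) = ["a", "b"]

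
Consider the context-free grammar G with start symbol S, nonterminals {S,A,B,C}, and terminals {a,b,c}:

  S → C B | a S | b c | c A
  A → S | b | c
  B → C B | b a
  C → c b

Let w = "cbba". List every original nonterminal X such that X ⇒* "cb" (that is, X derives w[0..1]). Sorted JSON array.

Convert to CNF:
  S -> C B | T0 S | T1 T2 | T2 A
  A -> C B | T0 S | T1 T2 | T2 A | b | c
  B -> C B | T1 T0
  C -> T2 T1
  T0 -> a
  T1 -> b
  T2 -> c

CYK table (by increasing span) (cells [i..j] with 0 ≤ i ≤ j ≤ 1 only):
  cell(0,0) c: {A,T2}  orig:{A}
  cell(1,1) b: {A,T1}  orig:{A}
  cell(0,1) cb: {A,C,S}

Original NTs in T[0,1] deriving "cb": ["A", "C", "S"]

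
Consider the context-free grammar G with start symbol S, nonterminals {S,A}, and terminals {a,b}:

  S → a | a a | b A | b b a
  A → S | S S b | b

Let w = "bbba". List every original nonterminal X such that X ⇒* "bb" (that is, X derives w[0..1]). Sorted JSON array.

Convert to CNF:
  S -> T0 A | T0 X4 | T1 T1 | a
  A -> S X2 | T0 A | T0 X3 | T1 T1 | a | b
  T0 -> b
  T1 -> a
  X2 -> S T0
  X3 -> T0 T1
  X4 -> T0 T1

CYK table (by increasing span) — only the sub-triangle for w[0..1]:
  [0..0]={A,T0}  "b"  orig:{A}
  [1..1]={A,T0}  "b"  orig:{A}
  [0..1]={A,S}  "bb"

Original NTs in T[0,1] deriving "bb": ["A", "S"]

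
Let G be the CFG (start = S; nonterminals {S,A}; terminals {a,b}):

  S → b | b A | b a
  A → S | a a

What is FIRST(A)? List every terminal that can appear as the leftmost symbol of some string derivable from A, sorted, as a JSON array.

Compute FIRST by fixpoint:
pass 1:
  A via A→a a: +{a}
  S via S→b: +{b}
  FIRST(S)={b}  FIRST(A)={a}
pass 2:
  A via A→S: +{b}
  FIRST(S)={b}  FIRST(A)={a,b}
pass 3: (stable)
  FIRST(S)={b}  FIRST(A)={a,b}

FIRST(A) = ["a", "b"]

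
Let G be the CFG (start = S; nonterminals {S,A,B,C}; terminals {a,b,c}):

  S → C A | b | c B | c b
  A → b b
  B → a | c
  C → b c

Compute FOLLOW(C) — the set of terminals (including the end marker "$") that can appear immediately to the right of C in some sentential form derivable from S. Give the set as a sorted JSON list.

FIRST sets, iterate to fixpoint:
iter 1:
  A via A→b b: +{b}
  B via B→a: +{a}
  B via B→c: +{c}
  C via C→b c: +{b}
  S via S→C A: +{b}
  S via S→c B: +{c}
  S: {b,c}  A: {b}  B: {a,c}  C: {b}
iter 2: done
  S: {b,c}  A: {b}  B: {a,c}  C: {b}

Compute FOLLOW by fixpoint:
FOLLOW(S) := {$}
iter 1:
  S→C A: FOLLOW(C) ⊇ FIRST(A) = {b}; new: +{b}
  S→C A: FOLLOW(A) ⊇ FOLLOW(S) ⊇ {$}; new: +{$}
  S→c B: FOLLOW(B) ⊇ FOLLOW(S) ⊇ {$}; new: +{$}
  FOLLOW(S)={$}  FOLLOW(A)={$}  FOLLOW(B)={$}  FOLLOW(C)={b}
iter 2: — fixpoint
  FOLLOW(S)={$}  FOLLOW(A)={$}  FOLLOW(B)={$}  FOLLOW(C)={b}

FOLLOW(C) = ["b"]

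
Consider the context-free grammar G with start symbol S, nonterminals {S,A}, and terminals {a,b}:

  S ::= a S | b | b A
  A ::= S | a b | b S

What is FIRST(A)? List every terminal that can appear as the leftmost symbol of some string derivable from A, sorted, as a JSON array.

FIRST iteration:
round 1:
  A via A→a b: +{a}
  A via A→b S: +{b}
  S via S→a S: +{a}
  S via S→b: +{b}
  S: {a,b}  A: {a,b}
round 2: — fixpoint
  S: {a,b}  A: {a,b}

FIRST(A) = ["a", "b"]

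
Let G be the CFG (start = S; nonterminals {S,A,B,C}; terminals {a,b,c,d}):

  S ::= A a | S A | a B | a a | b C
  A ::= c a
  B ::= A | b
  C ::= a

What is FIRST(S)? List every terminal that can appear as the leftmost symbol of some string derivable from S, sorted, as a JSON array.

FIRST iteration:
round 1:
  A via A→c a: +{c}
  B via B→A: +{c}
  B via B→b: +{b}
  C via C→a: +{a}
  S via S→A a: +{c}
  S via S→a B: +{a}
  S via S→b C: +{b}
  FIRST(S)={a,b,c}  FIRST(A)={c}  FIRST(B)={b,c}  FIRST(C)={a}
round 2: (no change)
  FIRST(S)={a,b,c}  FIRST(A)={c}  FIRST(B)={b,c}  FIRST(C)={a}

FIRST(S) = ["a", "b", "c"]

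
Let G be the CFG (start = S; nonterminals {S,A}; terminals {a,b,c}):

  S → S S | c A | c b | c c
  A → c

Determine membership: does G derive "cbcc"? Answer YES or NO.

CNF form of G:
  S -> S S | T0 A | T0 T0 | T0 T1
  A -> c
  T0 -> c
  T1 -> b

CYK table (by increasing span):
  [0..0]={A,T0}  "c"  orig:{A}
  [1..1]={T1}  "b"  orig:{}
  [2..2]={A,T0}  "c"  orig:{A}
  [3..3]={A,T0}  "c"  orig:{A}
  [0..1]={S}  "cb"
  [1..2]=∅  "bc"
  [2..3]={S}  "cc"
  [0..2]=∅  "cbc"
  [1..3]=∅  "bcc"
  [0..3]={S}  "cbcc"

S ∈ T[0,3] ⇒ YES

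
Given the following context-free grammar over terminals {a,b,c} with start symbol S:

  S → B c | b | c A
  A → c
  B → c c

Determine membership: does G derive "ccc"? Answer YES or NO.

CNF form of G:
  S -> B T0 | T0 A | b
  A -> c
  B -> T0 T0
  T0 -> c

Fill CYK table bottom-up:
  cell(0,0) c: {A,T0}  orig:{A}
  cell(1,1) c: {A,T0}  orig:{A}
  cell(2,2) c: {A,T0}  orig:{A}
  cell(0,1) cc: {B,S}
  cell(1,2) cc: {B,S}
  cell(0,2) ccc: {S}

S ∈ T[0,2] ⇒ YES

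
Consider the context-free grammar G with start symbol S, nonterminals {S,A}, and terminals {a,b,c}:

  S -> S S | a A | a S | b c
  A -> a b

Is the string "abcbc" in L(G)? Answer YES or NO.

CNF form of G:
  S -> S S | T0 A | T0 S | T1 T2
  A -> T0 T1
  T0 -> a
  T1 -> b
  T2 -> c

Fill CYK table bottom-up:
  [0..0]={T0}  "a"  orig:{}
  [1..1]={T1}  "b"  orig:{}
  [2..2]={T2}  "c"  orig:{}
  [3..3]={T1}  "b"  orig:{}
  [4..4]={T2}  "c"  orig:{}
  [0..1]={A}  "ab"
  [1..2]={S}  "bc"
  [2..3]=∅  "cb"
  [3..4]={S}  "bc"
  [0..2]={S}  "abc"
  [1..3]=∅  "bcb"
  [2..4]=∅  "cbc"
  [0..3]=∅  "abcb"
  [1..4]={S}  "bcbc"
  [0..4]={S}  "abcbc"

S ∈ T[0,4] ⇒ YES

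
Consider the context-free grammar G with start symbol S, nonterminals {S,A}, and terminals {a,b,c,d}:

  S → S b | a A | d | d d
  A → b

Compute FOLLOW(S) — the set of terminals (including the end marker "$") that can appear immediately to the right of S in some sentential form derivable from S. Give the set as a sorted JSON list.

FIRST iteration:
round 1:
  A via A→b: +{b}
  S via S→a A: +{a}
  S via S→d: +{d}
  FIRST[S]={a,d}  FIRST[A]={b}
round 2: done
  FIRST[S]={a,d}  FIRST[A]={b}

FOLLOW iteration:
initialize: $ ∈ FOLLOW(S)
iter 1:
  S→S b: FOLLOW(S) ⊇ FIRST(b) = {b}; new: +{b}
  S→a A: FOLLOW(A) ⊇ FOLLOW(S) ⊇ {$,b}; new: +{$,b}
  S: {$,b}  A: {$,b}
iter 2: — fixpoint
  S: {$,b}  A: {$,b}

FOLLOW(S) = ["$", "b"]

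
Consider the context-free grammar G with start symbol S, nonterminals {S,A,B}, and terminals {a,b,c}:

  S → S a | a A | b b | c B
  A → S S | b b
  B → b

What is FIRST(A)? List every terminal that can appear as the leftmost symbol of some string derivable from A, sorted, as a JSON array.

FIRST sets, iterate to fixpoint:
[1]
  A via A→b b: +{b}
  B via B→b: +{b}
  S via S→a A: +{a}
  S via S→b b: +{b}
  S via S→c B: +{c}
  FIRST[S]={a,b,c}  FIRST[A]={b}  FIRST[B]={b}
[2]
  A via A→S S: +{a,c}
  FIRST[S]={a,b,c}  FIRST[A]={a,b,c}  FIRST[B]={b}
[3] done
  FIRST[S]={a,b,c}  FIRST[A]={a,b,c}  FIRST[B]={b}

FIRST(A) = ["a", "b", "c"]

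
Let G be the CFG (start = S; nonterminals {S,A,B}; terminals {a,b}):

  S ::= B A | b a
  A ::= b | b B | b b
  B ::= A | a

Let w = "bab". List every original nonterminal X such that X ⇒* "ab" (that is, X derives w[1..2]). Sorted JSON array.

Convert to CNF:
  S -> B A | T0 T1
  A -> T0 B | T0 T0 | b
  B -> T0 B | T0 T0 | a | b
  T0 -> b
  T1 -> a

CYK fill (cells [i..j] with 1 ≤ i ≤ j ≤ 2 only):
  T[1,1] 'a' = {B,T1}  orig:{B}
  T[2,2] 'b' = {A,B,T0}  orig:{A,B}
  T[1,2] 'ab' = {S}

Original NTs in T[1,2] deriving "ab": ["S"]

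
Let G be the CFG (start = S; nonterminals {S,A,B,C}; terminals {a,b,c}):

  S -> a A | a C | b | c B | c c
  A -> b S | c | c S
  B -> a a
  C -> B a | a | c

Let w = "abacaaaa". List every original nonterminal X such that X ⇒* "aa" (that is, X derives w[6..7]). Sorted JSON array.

CNF form of G:
  S -> T1 B | T1 T1 | T2 A | T2 C | b
  A -> T0 S | T1 S | c
  B -> T2 T2
  C -> B T2 | a | c
  T0 -> b
  T1 -> c
  T2 -> a

CYK table (by increasing span) — only the sub-triangle for w[6..7]:
  cell(6,6) a: {C,T2}  orig:{C}
  cell(7,7) a: {C,T2}  orig:{C}
  cell(6,7) aa: {B,S}

Original NTs in T[6,7] deriving "aa": ["B", "S"]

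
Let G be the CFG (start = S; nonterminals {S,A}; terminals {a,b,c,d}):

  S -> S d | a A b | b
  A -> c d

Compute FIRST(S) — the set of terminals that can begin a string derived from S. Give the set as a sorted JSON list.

FIRST iteration:
round 1:
  A via A→c d: +{c}
  S via S→a A b: +{a}
  S via S→b: +{b}
  FIRST[S]={a,b}  FIRST[A]={c}
round 2: done
  FIRST[S]={a,b}  FIRST[A]={c}

FIRST(S) = ["a", "b"]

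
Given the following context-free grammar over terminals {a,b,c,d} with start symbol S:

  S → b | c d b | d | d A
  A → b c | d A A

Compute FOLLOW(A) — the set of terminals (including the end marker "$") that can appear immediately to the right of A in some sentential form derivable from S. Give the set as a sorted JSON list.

FIRST iteration:
[1]
  A via A→b c: +{b}
  A via A→d A A: +{d}
  S via S→b: +{b}
  S via S→c d b: +{c}
  S via S→d: +{d}
  FIRST(S)={b,c,d}  FIRST(A)={b,d}
[2] (no change)
  FIRST(S)={b,c,d}  FIRST(A)={b,d}

FOLLOW iteration:
FOLLOW(S) := {$}
iter 1:
  A→d A A: FOLLOW(A) ⊇ FIRST(A) = {b,d}; new: +{b,d}
  S→d A: FOLLOW(A) ⊇ FOLLOW(S) ⊇ {$}; new: +{$}
  FOLLOW[S]={$}  FOLLOW[A]={$,b,d}
iter 2: (no change)
  FOLLOW[S]={$}  FOLLOW[A]={$,b,d}

FOLLOW(A) = ["$", "b", "d"]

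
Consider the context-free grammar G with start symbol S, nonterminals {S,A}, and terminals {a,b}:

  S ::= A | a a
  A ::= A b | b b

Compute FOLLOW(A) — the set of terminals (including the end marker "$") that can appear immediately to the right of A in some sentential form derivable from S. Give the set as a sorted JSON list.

FIRST sets, iterate to fixpoint:
[1]
  A via A→b b: +{b}
  S via S→A: +{b}
  S via S→a a: +{a}
  S: {a,b}  A: {b}
[2] (no change)
  S: {a,b}  A: {b}

FOLLOW sets:
seed FOLLOW(S) with $
iter 1:
  A→A b: FOLLOW(A) ⊇ FIRST(b) = {b}; new: +{b}
  S→A: FOLLOW(A) ⊇ FOLLOW(S) ⊇ {$}; new: +{$}
  S: {$}  A: {$,b}
iter 2: (stable)
  S: {$}  A: {$,b}

FOLLOW(A) = ["$", "b"]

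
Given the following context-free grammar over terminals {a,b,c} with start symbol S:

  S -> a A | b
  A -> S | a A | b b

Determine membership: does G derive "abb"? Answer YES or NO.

Convert to CNF:
  S -> T0 A | b
  A -> T0 A | T1 T1 | b
  T0 -> a
  T1 -> b

Fill CYK table bottom-up:
  T[0,0] 'a' = {T0}  orig:{}
  T[1,1] 'b' = {A,S,T1}  orig:{A,S}
  T[2,2] 'b' = {A,S,T1}  orig:{A,S}
  T[0,1] 'ab' = {A,S}
  T[1,2] 'bb' = {A}
  T[0,2] 'abb' = {A,S}

S ∈ T[0,2] ⇒ YES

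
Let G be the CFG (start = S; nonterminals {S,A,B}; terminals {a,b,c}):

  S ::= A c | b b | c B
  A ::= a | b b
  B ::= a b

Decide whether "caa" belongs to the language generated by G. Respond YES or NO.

Convert to CNF:
  S -> A T2 | T0 T0 | T2 B
  A -> T0 T0 | a
  B -> T1 T0
  T0 -> b
  T1 -> a
  T2 -> c

CYK fill:
  T[0,0] 'c' = {T2}  orig:{}
  T[1,1] 'a' = {A,T1}  orig:{A}
  T[2,2] 'a' = {A,T1}  orig:{A}
  T[0,1] 'ca' = ∅
  T[1,2] 'aa' = ∅
  T[0,2] 'caa' = ∅

S ∉ T[0,2] ⇒ NO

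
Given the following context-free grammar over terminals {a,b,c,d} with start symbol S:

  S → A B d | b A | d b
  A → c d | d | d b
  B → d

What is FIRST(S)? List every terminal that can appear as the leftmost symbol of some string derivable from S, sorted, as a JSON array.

Compute FIRST by fixpoint:
pass 1:
  A via A→c d: +{c}
  A via A→d: +{d}
  B via B→d: +{d}
  S via S→A B d: +{c,d}
  S via S→b A: +{b}
  S: {b,c,d}  A: {c,d}  B: {d}
pass 2: — fixpoint
  S: {b,c,d}  A: {c,d}  B: {d}

FIRST(S) = ["b", "c", "d"]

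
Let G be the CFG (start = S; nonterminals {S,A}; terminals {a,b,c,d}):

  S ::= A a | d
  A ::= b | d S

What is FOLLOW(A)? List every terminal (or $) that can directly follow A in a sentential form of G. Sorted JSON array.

FIRST iteration:
iter 1:
  A via A→b: +{b}
  A via A→d S: +{d}
  S via S→A a: +{b,d}
  FIRST[S]={b,d}  FIRST[A]={b,d}
iter 2: (stable)
  FIRST[S]={b,d}  FIRST[A]={b,d}

FOLLOW iteration:
seed FOLLOW(S) with $
round 1:
  S→A a: FOLLOW(A) ⊇ FIRST(a) = {a}; new: +{a}
  S: {$}  A: {a}
round 2:
  A→d S: FOLLOW(S) ⊇ FOLLOW(A) ⊇ {a}; new: +{a}
  S: {$,a}  A: {a}
round 3: (stable)
  S: {$,a}  A: {a}

FOLLOW(A) = ["a"]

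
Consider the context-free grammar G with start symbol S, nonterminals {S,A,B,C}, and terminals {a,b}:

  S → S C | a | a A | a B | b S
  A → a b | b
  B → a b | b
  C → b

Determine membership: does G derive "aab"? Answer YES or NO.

Convert to CNF:
  S -> S C | T0 A | T0 B | T1 S | a
  A -> T0 T1 | b
  B -> T0 T1 | b
  C -> b
  T0 -> a
  T1 -> b

Fill CYK table bottom-up:
  T[0,0] 'a' = {S,T0}  orig:{S}
  T[1,1] 'a' = {S,T0}  orig:{S}
  T[2,2] 'b' = {A,B,C,T1}  orig:{A,B,C}
  T[0,1] 'aa' = ∅
  T[1,2] 'ab' = {A,B,S}
  T[0,2] 'aab' = {S}

S ∈ T[0,2] ⇒ YES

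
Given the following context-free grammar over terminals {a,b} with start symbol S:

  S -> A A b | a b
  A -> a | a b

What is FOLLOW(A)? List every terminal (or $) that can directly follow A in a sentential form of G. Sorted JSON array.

FIRST iteration:
round 1:
  A via A→a: +{a}
  S via S→A A b: +{a}
  FIRST[S]={a}  FIRST[A]={a}
round 2: done
  FIRST[S]={a}  FIRST[A]={a}

FOLLOW iteration:
FOLLOW(S) := {$}
iter 1:
  S→A A b: FOLLOW(A) ⊇ FIRST(A) = {a}; new: +{a}
  S→A A b: FOLLOW(A) ⊇ FIRST(b) = {b}; new: +{b}
  S: {$}  A: {a,b}
iter 2: (stable)
  S: {$}  A: {a,b}

FOLLOW(A) = ["a", "b"]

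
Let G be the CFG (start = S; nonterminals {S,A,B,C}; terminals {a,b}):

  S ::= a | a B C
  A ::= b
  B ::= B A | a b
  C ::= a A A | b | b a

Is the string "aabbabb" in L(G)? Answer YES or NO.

Convert to CNF:
  S -> T0 X3 | a
  A -> b
  B -> B A | T0 T1
  C -> T0 X2 | T1 T0 | b
  T0 -> a
  T1 -> b
  X2 -> A A
  X3 -> B C

CYK fill:
  cell(0,0) a: {S,T0}  orig:{S}
  cell(1,1) a: {S,T0}  orig:{S}
  cell(2,2) b: {A,C,T1}  orig:{A,C}
  cell(3,3) b: {A,C,T1}  orig:{A,C}
  cell(4,4) a: {S,T0}  orig:{S}
  cell(5,5) b: {A,C,T1}  orig:{A,C}
  cell(6,6) b: {A,C,T1}  orig:{A,C}
  cell(0,1) aa: ∅
  cell(1,2) ab: {B}
  cell(2,3) bb: {X2}  orig:{}
  cell(3,4) ba: {C}
  cell(4,5) ab: {B}
  cell(5,6) bb: {X2}  orig:{}
  cell(0,2) aab: ∅
  cell(1,3) abb: {B,C,X3}  orig:{B,C}
  cell(2,4) bba: ∅
  cell(3,5) bab: ∅
  cell(4,6) abb: {B,C,X3}  orig:{B,C}
  cell(0,3) aabb: {S}
  cell(1,4) abba: {X3}  orig:{}
  cell(2,5) bbab: ∅
  cell(3,6) babb: ∅
  cell(0,4) aabba: {S}
  cell(1,5) abbab: ∅
  cell(2,6) bbabb: ∅
  cell(0,5) aabbab: ∅
  cell(1,6) abbabb: {X3}  orig:{}
  cell(0,6) aabbabb: {S}

S ∈ T[0,6] ⇒ YES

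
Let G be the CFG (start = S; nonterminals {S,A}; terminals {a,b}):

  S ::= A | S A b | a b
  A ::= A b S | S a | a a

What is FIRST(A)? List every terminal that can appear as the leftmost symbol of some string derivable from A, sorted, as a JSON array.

FIRST sets, iterate to fixpoint:
round 1:
  A via A→a a: +{a}
  S via S→A: +{a}
  FIRST(S)={a}  FIRST(A)={a}
round 2: done
  FIRST(S)={a}  FIRST(A)={a}

FIRST(A) = ["a"]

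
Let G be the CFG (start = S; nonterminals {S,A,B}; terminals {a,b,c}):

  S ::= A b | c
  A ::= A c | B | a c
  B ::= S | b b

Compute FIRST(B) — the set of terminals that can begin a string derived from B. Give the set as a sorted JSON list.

FIRST sets, iterate to fixpoint:
pass 1:
  A via A→a c: +{a}
  B via B→b b: +{b}
  S via S→A b: +{a}
  S via S→c: +{c}
  S: {a,c}  A: {a}  B: {b}
pass 2:
  A via A→B: +{b}
  B via B→S: +{a,c}
  S via S→A b: +{b}
  S: {a,b,c}  A: {a,b}  B: {a,b,c}
pass 3:
  A via A→B: +{c}
  S: {a,b,c}  A: {a,b,c}  B: {a,b,c}
pass 4: (stable)
  S: {a,b,c}  A: {a,b,c}  B: {a,b,c}

FIRST(B) = ["a", "b", "c"]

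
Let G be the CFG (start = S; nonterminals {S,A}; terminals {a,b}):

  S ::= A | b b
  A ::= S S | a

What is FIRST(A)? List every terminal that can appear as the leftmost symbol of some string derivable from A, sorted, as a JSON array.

Compute FIRST by fixpoint:
round 1:
  A via A→a: +{a}
  S via S→A: +{a}
  S via S→b b: +{b}
  S: {a,b}  A: {a}
round 2:
  A via A→S S: +{b}
  S: {a,b}  A: {a,b}
round 3: — fixpoint
  S: {a,b}  A: {a,b}

FIRST(A) = ["a", "b"]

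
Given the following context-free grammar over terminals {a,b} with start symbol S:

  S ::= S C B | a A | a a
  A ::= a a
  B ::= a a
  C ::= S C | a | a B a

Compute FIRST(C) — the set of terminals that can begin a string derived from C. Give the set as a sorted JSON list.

FIRST iteration:
pass 1:
  A via A→a a: +{a}
  B via B→a a: +{a}
  C via C→a: +{a}
  S via S→a A: +{a}
  S: {a}  A: {a}  B: {a}  C: {a}
pass 2: (stable)
  S: {a}  A: {a}  B: {a}  C: {a}

FIRST(C) = ["a"]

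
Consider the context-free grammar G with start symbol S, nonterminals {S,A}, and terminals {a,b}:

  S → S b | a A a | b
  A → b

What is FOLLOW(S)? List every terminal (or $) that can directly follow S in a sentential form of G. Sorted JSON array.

FIRST iteration:
pass 1:
  A via A→b: +{b}
  S via S→a A a: +{a}
  S via S→b: +{b}
  FIRST(S)={a,b}  FIRST(A)={b}
pass 2: done
  FIRST(S)={a,b}  FIRST(A)={b}

FOLLOW sets:
initialize: $ ∈ FOLLOW(S)
pass 1:
  S→S b: FOLLOW(S) ⊇ FIRST(b) = {b}; new: +{b}
  S→a A a: FOLLOW(A) ⊇ FIRST(a) = {a}; new: +{a}
  FOLLOW[S]={$,b}  FOLLOW[A]={a}
pass 2: done
  FOLLOW[S]={$,b}  FOLLOW[A]={a}

FOLLOW(S) = ["$", "b"]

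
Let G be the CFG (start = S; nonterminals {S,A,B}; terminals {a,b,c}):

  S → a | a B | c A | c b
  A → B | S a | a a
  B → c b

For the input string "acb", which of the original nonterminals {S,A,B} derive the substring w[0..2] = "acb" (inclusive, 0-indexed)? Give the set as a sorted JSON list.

Convert to CNF:
  S -> T0 B | T1 A | T1 T2 | a
  A -> S T0 | T0 T0 | T1 T2
  B -> T1 T2
  T0 -> a
  T1 -> c
  T2 -> b

Fill CYK table bottom-up, restricted to cells inside w[0..2]:
  [0..0]={S,T0}  "a"  orig:{S}
  [1..1]={T1}  "c"  orig:{}
  [2..2]={T2}  "b"  orig:{}
  [0..1]=∅  "ac"
  [1..2]={A,B,S}  "cb"
  [0..2]={S}  "acb"

Original NTs in T[0,2] deriving "acb": ["S"]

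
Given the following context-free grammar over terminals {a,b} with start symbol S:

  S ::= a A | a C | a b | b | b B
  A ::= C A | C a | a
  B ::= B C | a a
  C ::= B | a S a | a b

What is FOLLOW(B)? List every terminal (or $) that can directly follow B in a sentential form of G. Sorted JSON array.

FIRST sets, iterate to fixpoint:
pass 1:
  A via A→a: +{a}
  B via B→a a: +{a}
  C via C→B: +{a}
  S via S→a A: +{a}
  S via S→b: +{b}
  FIRST[S]={a,b}  FIRST[A]={a}  FIRST[B]={a}  FIRST[C]={a}
pass 2: (no change)
  FIRST[S]={a,b}  FIRST[A]={a}  FIRST[B]={a}  FIRST[C]={a}

FOLLOW sets:
initialize: $ ∈ FOLLOW(S)
round 1:
  A→C A: FOLLOW(C) ⊇ FIRST(A) = {a}; new: +{a}
  B→B C: FOLLOW(B) ⊇ FIRST(C) = {a}; new: +{a}
  C→a S a: FOLLOW(S) ⊇ FIRST(a) = {a}; new: +{a}
  S→a A: FOLLOW(A) ⊇ FOLLOW(S) ⊇ {$,a}; new: +{$,a}
  S→a C: FOLLOW(C) ⊇ FOLLOW(S) ⊇ {$,a}; new: +{$}
  S→b B: FOLLOW(B) ⊇ FOLLOW(S) ⊇ {$,a}; new: +{$}
  S: {$,a}  A: {$,a}  B: {$,a}  C: {$,a}
round 2: — fixpoint
  S: {$,a}  A: {$,a}  B: {$,a}  C: {$,a}

FOLLOW(B) = ["$", "a"]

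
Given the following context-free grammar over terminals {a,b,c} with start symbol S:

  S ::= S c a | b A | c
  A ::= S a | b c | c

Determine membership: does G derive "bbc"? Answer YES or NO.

CNF form of G:
  S -> S X3 | T1 A | c
  A -> S T0 | T1 T2 | c
  T0 -> a
  T1 -> b
  T2 -> c
  X3 -> T2 T0

CYK table (by increasing span):
  [0..0]={T1}  "b"  orig:{}
  [1..1]={T1}  "b"  orig:{}
  [2..2]={A,S,T2}  "c"  orig:{A,S}
  [0..1]=∅  "bb"
  [1..2]={A,S}  "bc"
  [0..2]={S}  "bbc"

S ∈ T[0,2] ⇒ YES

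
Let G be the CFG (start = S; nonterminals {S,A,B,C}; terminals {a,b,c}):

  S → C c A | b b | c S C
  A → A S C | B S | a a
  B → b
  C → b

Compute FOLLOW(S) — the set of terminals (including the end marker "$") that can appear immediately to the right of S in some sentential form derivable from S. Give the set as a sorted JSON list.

Compute FIRST by fixpoint:
iter 1:
  A via A→a a: +{a}
  B via B→b: +{b}
  C via C→b: +{b}
  S via S→C c A: +{b}
  S via S→c S C: +{c}
  FIRST[S]={b,c}  FIRST[A]={a}  FIRST[B]={b}  FIRST[C]={b}
iter 2:
  A via A→B S: +{b}
  FIRST[S]={b,c}  FIRST[A]={a,b}  FIRST[B]={b}  FIRST[C]={b}
iter 3: (no change)
  FIRST[S]={b,c}  FIRST[A]={a,b}  FIRST[B]={b}  FIRST[C]={b}

FOLLOW sets:
FOLLOW(S) := {$}
round 1:
  A→A S C: FOLLOW(A) ⊇ FIRST(S) = {b,c}; new: +{b,c}
  A→A S C: FOLLOW(S) ⊇ FIRST(C) = {b}; new: +{b}
  A→A S C: FOLLOW(C) ⊇ FOLLOW(A) ⊇ {b,c}; new: +{b,c}
  A→B S: FOLLOW(B) ⊇ FIRST(S) = {b,c}; new: +{b,c}
  A→B S: FOLLOW(S) ⊇ FOLLOW(A) ⊇ {b,c}; new: +{c}
  S→C c A: FOLLOW(A) ⊇ FOLLOW(S) ⊇ {$,b,c}; new: +{$}
  S→c S C: FOLLOW(C) ⊇ FOLLOW(S) ⊇ {$,b,c}; new: +{$}
  S: {$,b,c}  A: {$,b,c}  B: {b,c}  C: {$,b,c}
round 2: (stable)
  S: {$,b,c}  A: {$,b,c}  B: {b,c}  C: {$,b,c}

FOLLOW(S) = ["$", "b", "c"]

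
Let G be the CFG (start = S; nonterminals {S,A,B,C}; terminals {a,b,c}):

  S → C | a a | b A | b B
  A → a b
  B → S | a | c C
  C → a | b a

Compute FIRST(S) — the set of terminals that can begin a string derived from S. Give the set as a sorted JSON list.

FIRST iteration:
round 1:
  A via A→a b: +{a}
  B via B→a: +{a}
  B via B→c C: +{c}
  C via C→a: +{a}
  C via C→b a: +{b}
  S via S→C: +{a,b}
  FIRST(S)={a,b}  FIRST(A)={a}  FIRST(B)={a,c}  FIRST(C)={a,b}
round 2:
  B via B→S: +{b}
  FIRST(S)={a,b}  FIRST(A)={a}  FIRST(B)={a,b,c}  FIRST(C)={a,b}
round 3: — fixpoint
  FIRST(S)={a,b}  FIRST(A)={a}  FIRST(B)={a,b,c}  FIRST(C)={a,b}

FIRST(S) = ["a", "b"]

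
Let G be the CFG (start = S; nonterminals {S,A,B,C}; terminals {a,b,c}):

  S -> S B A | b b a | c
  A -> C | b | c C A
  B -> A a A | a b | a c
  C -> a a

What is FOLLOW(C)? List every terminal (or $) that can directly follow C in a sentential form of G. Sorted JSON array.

FIRST sets, iterate to fixpoint:
iter 1:
  A via A→b: +{b}
  A via A→c C A: +{c}
  B via B→A a A: +{b,c}
  B via B→a b: +{a}
  C via C→a a: +{a}
  S via S→b b a: +{b}
  S via S→c: +{c}
  FIRST(S)={b,c}  FIRST(A)={b,c}  FIRST(B)={a,b,c}  FIRST(C)={a}
iter 2:
  A via A→C: +{a}
  FIRST(S)={b,c}  FIRST(A)={a,b,c}  FIRST(B)={a,b,c}  FIRST(C)={a}
iter 3: (stable)
  FIRST(S)={b,c}  FIRST(A)={a,b,c}  FIRST(B)={a,b,c}  FIRST(C)={a}

FOLLOW sets:
FOLLOW(S) := {$}
[1]
  A→c C A: FOLLOW(C) ⊇ FIRST(A) = {a,b,c}; new: +{a,b,c}
  B→A a A: FOLLOW(A) ⊇ FIRST(a) = {a}; new: +{a}
  S→S B A: FOLLOW(S) ⊇ FIRST(B) = {a,b,c}; new: +{a,b,c}
  S→S B A: FOLLOW(B) ⊇ FIRST(A) = {a,b,c}; new: +{a,b,c}
  S→S B A: FOLLOW(A) ⊇ FOLLOW(S) ⊇ {$,a,b,c}; new: +{$,b,c}
  S: {$,a,b,c}  A: {$,a,b,c}  B: {a,b,c}  C: {a,b,c}
[2]
  A→C: FOLLOW(C) ⊇ FOLLOW(A) ⊇ {$,a,b,c}; new: +{$}
  S: {$,a,b,c}  A: {$,a,b,c}  B: {a,b,c}  C: {$,a,b,c}
[3] (no change)
  S: {$,a,b,c}  A: {$,a,b,c}  B: {a,b,c}  C: {$,a,b,c}

FOLLOW(C) = ["$", "a", "b", "c"]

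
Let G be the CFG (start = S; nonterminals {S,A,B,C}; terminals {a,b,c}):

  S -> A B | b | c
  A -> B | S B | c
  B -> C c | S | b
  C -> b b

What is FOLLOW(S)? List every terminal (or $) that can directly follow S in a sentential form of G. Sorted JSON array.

FIRST iteration:
iter 1:
  A via A→c: +{c}
  B via B→b: +{b}
  C via C→b b: +{b}
  S via S→A B: +{c}
  S via S→b: +{b}
  S: {b,c}  A: {c}  B: {b}  C: {b}
iter 2:
  A via A→B: +{b}
  B via B→S: +{c}
  S: {b,c}  A: {b,c}  B: {b,c}  C: {b}
iter 3: — fixpoint
  S: {b,c}  A: {b,c}  B: {b,c}  C: {b}

FOLLOW iteration:
seed FOLLOW(S) with $
round 1:
  A→S B: FOLLOW(S) ⊇ FIRST(B) = {b,c}; new: +{b,c}
  B→C c: FOLLOW(C) ⊇ FIRST(c) = {c}; new: +{c}
  S→A B: FOLLOW(A) ⊇ FIRST(B) = {b,c}; new: +{b,c}
  S→A B: FOLLOW(B) ⊇ FOLLOW(S) ⊇ {$,b,c}; new: +{$,b,c}
  FOLLOW(S)={$,b,c}  FOLLOW(A)={b,c}  FOLLOW(B)={$,b,c}  FOLLOW(C)={c}
round 2: done
  FOLLOW(S)={$,b,c}  FOLLOW(A)={b,c}  FOLLOW(B)={$,b,c}  FOLLOW(C)={c}

FOLLOW(S) = ["$", "b", "c"]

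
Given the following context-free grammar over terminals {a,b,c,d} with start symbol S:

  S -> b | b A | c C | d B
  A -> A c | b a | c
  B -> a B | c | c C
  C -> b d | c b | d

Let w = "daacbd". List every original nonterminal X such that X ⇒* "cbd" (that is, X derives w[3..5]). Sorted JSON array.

CNF form of G:
  S -> T0 C | T1 A | T3 B | b
  A -> A T0 | T1 T2 | c
  B -> T0 C | T2 B | c
  C -> T0 T1 | T1 T3 | d
  T0 -> c
  T1 -> b
  T2 -> a
  T3 -> d

CYK fill (cells [i..j] with 3 ≤ i ≤ j ≤ 5 only):
  cell(3,3) c: {A,B,T0}  orig:{A,B}
  cell(4,4) b: {S,T1}  orig:{S}
  cell(5,5) d: {C,T3}  orig:{C}
  cell(3,4) cb: {C}
  cell(4,5) bd: {C}
  cell(3,5) cbd: {B,S}

Original NTs in T[3,5] deriving "cbd": ["B", "S"]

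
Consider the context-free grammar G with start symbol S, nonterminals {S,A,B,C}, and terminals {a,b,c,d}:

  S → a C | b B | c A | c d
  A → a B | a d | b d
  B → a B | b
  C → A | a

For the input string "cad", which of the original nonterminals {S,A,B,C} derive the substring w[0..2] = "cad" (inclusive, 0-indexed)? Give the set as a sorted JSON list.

CNF form of G:
  S -> T0 C | T2 B | T3 A | T3 T1
  A -> T0 B | T0 T1 | T2 T1
  B -> T0 B | b
  C -> T0 B | T0 T1 | T2 T1 | a
  T0 -> a
  T1 -> d
  T2 -> b
  T3 -> c

CYK table (by increasing span) (cells [i..j] with 0 ≤ i ≤ j ≤ 2 only):
  cell(0,0) c: {T3}  orig:{}
  cell(1,1) a: {C,T0}  orig:{C}
  cell(2,2) d: {T1}  orig:{}
  cell(0,1) ca: ∅
  cell(1,2) ad: {A,C}
  cell(0,2) cad: {S}

Original NTs in T[0,2] deriving "cad": ["S"]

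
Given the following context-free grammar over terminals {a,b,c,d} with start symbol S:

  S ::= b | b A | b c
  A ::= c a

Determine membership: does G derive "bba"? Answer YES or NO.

CNF form of G:
  S -> T2 A | T2 T0 | b
  A -> T0 T1
  T0 -> c
  T1 -> a
  T2 -> b

Fill CYK table bottom-up:
  T[0,0] 'b' = {S,T2}  orig:{S}
  T[1,1] 'b' = {S,T2}  orig:{S}
  T[2,2] 'a' = {T1}  orig:{}
  T[0,1] 'bb' = ∅
  T[1,2] 'ba' = ∅
  T[0,2] 'bba' = ∅

S ∉ T[0,2] ⇒ NO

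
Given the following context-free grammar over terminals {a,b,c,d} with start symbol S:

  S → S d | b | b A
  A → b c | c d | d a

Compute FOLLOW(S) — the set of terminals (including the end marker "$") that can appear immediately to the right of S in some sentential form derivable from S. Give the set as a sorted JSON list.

FIRST iteration:
pass 1:
  A via A→b c: +{b}
  A via A→c d: +{c}
  A via A→d a: +{d}
  S via S→b: +{b}
  FIRST[S]={b}  FIRST[A]={b,c,d}
pass 2: (no change)
  FIRST[S]={b}  FIRST[A]={b,c,d}

FOLLOW iteration:
initialize: $ ∈ FOLLOW(S)
[1]
  S→S d: FOLLOW(S) ⊇ FIRST(d) = {d}; new: +{d}
  S→b A: FOLLOW(A) ⊇ FOLLOW(S) ⊇ {$,d}; new: +{$,d}
  FOLLOW[S]={$,d}  FOLLOW[A]={$,d}
[2] (no change)
  FOLLOW[S]={$,d}  FOLLOW[A]={$,d}

FOLLOW(S) = ["$", "d"]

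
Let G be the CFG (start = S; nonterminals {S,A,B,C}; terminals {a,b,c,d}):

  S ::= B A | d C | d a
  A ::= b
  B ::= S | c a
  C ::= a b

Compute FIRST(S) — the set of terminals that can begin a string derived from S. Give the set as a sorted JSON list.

FIRST iteration:
iter 1:
  A via A→b: +{b}
  B via B→c a: +{c}
  C via C→a b: +{a}
  S via S→B A: +{c}
  S via S→d C: +{d}
  FIRST(S)={c,d}  FIRST(A)={b}  FIRST(B)={c}  FIRST(C)={a}
iter 2:
  B via B→S: +{d}
  FIRST(S)={c,d}  FIRST(A)={b}  FIRST(B)={c,d}  FIRST(C)={a}
iter 3: (stable)
  FIRST(S)={c,d}  FIRST(A)={b}  FIRST(B)={c,d}  FIRST(C)={a}

FIRST(S) = ["c", "d"]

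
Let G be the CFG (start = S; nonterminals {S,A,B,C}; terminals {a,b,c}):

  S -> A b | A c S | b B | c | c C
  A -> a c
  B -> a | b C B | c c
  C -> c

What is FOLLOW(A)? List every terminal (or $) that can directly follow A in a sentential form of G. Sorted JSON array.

Compute FIRST by fixpoint:
iter 1:
  A via A→a c: +{a}
  B via B→a: +{a}
  B via B→b C B: +{b}
  B via B→c c: +{c}
  C via C→c: +{c}
  S via S→A b: +{a}
  S via S→b B: +{b}
  S via S→c: +{c}
  FIRST[S]={a,b,c}  FIRST[A]={a}  FIRST[B]={a,b,c}  FIRST[C]={c}
iter 2: done
  FIRST[S]={a,b,c}  FIRST[A]={a}  FIRST[B]={a,b,c}  FIRST[C]={c}

FOLLOW sets:
initialize: $ ∈ FOLLOW(S)
[1]
  B→b C B: FOLLOW(C) ⊇ FIRST(B) = {a,b,c}; new: +{a,b,c}
  S→A b: FOLLOW(A) ⊇ FIRST(b) = {b}; new: +{b}
  S→A c S: FOLLOW(A) ⊇ FIRST(c) = {c}; new: +{c}
  S→b B: FOLLOW(B) ⊇ FOLLOW(S) ⊇ {$}; new: +{$}
  S→c C: FOLLOW(C) ⊇ FOLLOW(S) ⊇ {$}; new: +{$}
  FOLLOW[S]={$}  FOLLOW[A]={b,c}  FOLLOW[B]={$}  FOLLOW[C]={$,a,b,c}
[2] done
  FOLLOW[S]={$}  FOLLOW[A]={b,c}  FOLLOW[B]={$}  FOLLOW[C]={$,a,b,c}

FOLLOW(A) = ["b", "c"]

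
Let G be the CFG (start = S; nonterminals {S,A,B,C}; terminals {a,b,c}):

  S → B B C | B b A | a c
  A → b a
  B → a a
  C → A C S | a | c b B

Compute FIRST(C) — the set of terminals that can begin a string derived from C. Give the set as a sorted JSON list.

FIRST sets, iterate to fixpoint:
[1]
  A via A→b a: +{b}
  B via B→a a: +{a}
  C via C→A C S: +{b}
  C via C→a: +{a}
  C via C→c b B: +{c}
  S via S→B B C: +{a}
  S: {a}  A: {b}  B: {a}  C: {a,b,c}
[2] done
  S: {a}  A: {b}  B: {a}  C: {a,b,c}

FIRST(C) = ["a", "b", "c"]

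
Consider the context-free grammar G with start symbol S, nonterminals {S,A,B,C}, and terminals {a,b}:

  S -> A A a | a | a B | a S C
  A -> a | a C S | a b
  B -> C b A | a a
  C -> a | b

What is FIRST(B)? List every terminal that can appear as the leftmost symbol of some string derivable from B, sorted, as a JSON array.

Compute FIRST by fixpoint:
iter 1:
  A via A→a: +{a}
  B via B→a a: +{a}
  C via C→a: +{a}
  C via C→b: +{b}
  S via S→A A a: +{a}
  FIRST(S)={a}  FIRST(A)={a}  FIRST(B)={a}  FIRST(C)={a,b}
iter 2:
  B via B→C b A: +{b}
  FIRST(S)={a}  FIRST(A)={a}  FIRST(B)={a,b}  FIRST(C)={a,b}
iter 3: done
  FIRST(S)={a}  FIRST(A)={a}  FIRST(B)={a,b}  FIRST(C)={a,b}

FIRST(B) = ["a", "b"]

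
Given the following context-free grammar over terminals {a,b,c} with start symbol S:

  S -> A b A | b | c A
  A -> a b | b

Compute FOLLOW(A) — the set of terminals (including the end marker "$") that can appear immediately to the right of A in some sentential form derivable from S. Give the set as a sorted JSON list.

FIRST iteration:
iter 1:
  A via A→a b: +{a}
  A via A→b: +{b}
  S via S→A b A: +{a,b}
  S via S→c A: +{c}
  S: {a,b,c}  A: {a,b}
iter 2: done
  S: {a,b,c}  A: {a,b}

FOLLOW sets:
seed FOLLOW(S) with $
pass 1:
  S→A b A: FOLLOW(A) ⊇ FIRST(b) = {b}; new: +{b}
  S→A b A: FOLLOW(A) ⊇ FOLLOW(S) ⊇ {$}; new: +{$}
  FOLLOW(S)={$}  FOLLOW(A)={$,b}
pass 2: done
  FOLLOW(S)={$}  FOLLOW(A)={$,b}

FOLLOW(A) = ["$", "b"]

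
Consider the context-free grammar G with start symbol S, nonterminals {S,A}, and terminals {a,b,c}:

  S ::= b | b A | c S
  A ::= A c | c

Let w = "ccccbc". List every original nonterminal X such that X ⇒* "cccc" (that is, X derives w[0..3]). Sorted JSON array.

CNF form of G:
  S -> T0 S | T1 A | b
  A -> A T0 | c
  T0 -> c
  T1 -> b

CYK table (by increasing span) (cells [i..j] with 0 ≤ i ≤ j ≤ 3 only):
  T[0,0] 'c' = {A,T0}  orig:{A}
  T[1,1] 'c' = {A,T0}  orig:{A}
  T[2,2] 'c' = {A,T0}  orig:{A}
  T[3,3] 'c' = {A,T0}  orig:{A}
  T[0,1] 'cc' = {A}
  T[1,2] 'cc' = {A}
  T[2,3] 'cc' = {A}
  T[0,2] 'ccc' = {A}
  T[1,3] 'ccc' = {A}
  T[0,3] 'cccc' = {A}

Original NTs in T[0,3] deriving "cccc": ["A"]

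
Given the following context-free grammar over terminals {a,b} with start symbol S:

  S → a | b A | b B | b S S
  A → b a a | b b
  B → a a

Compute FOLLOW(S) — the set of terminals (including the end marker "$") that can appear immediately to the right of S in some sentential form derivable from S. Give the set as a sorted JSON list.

FIRST iteration:
pass 1:
  A via A→b a a: +{b}
  B via B→a a: +{a}
  S via S→a: +{a}
  S via S→b A: +{b}
  S: {a,b}  A: {b}  B: {a}
pass 2: done
  S: {a,b}  A: {b}  B: {a}

FOLLOW sets:
initialize: $ ∈ FOLLOW(S)
[1]
  S→b A: FOLLOW(A) ⊇ FOLLOW(S) ⊇ {$}; new: +{$}
  S→b B: FOLLOW(B) ⊇ FOLLOW(S) ⊇ {$}; new: +{$}
  S→b S S: FOLLOW(S) ⊇ FIRST(S) = {a,b}; new: +{a,b}
  FOLLOW(S)={$,a,b}  FOLLOW(A)={$}  FOLLOW(B)={$}
[2]
  S→b A: FOLLOW(A) ⊇ FOLLOW(S) ⊇ {$,a,b}; new: +{a,b}
  S→b B: FOLLOW(B) ⊇ FOLLOW(S) ⊇ {$,a,b}; new: +{a,b}
  FOLLOW(S)={$,a,b}  FOLLOW(A)={$,a,b}  FOLLOW(B)={$,a,b}
[3] (stable)
  FOLLOW(S)={$,a,b}  FOLLOW(A)={$,a,b}  FOLLOW(B)={$,a,b}

FOLLOW(S) = ["$", "a", "b"]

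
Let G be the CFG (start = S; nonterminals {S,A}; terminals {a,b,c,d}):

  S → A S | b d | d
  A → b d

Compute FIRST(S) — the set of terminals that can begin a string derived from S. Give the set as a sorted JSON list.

Compute FIRST by fixpoint:
round 1:
  A via A→b d: +{b}
  S via S→A S: +{b}
  S via S→d: +{d}
  S: {b,d}  A: {b}
round 2: done
  S: {b,d}  A: {b}

FIRST(S) = ["b", "d"]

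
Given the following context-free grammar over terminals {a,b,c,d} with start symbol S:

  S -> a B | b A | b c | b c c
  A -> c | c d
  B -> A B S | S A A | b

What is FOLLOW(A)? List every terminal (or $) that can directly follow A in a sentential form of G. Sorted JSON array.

Compute FIRST by fixpoint:
round 1:
  A via A→c: +{c}
  B via B→A B S: +{c}
  B via B→b: +{b}
  S via S→a B: +{a}
  S via S→b A: +{b}
  FIRST[S]={a,b}  FIRST[A]={c}  FIRST[B]={b,c}
round 2:
  B via B→S A A: +{a}
  FIRST[S]={a,b}  FIRST[A]={c}  FIRST[B]={a,b,c}
round 3: — fixpoint
  FIRST[S]={a,b}  FIRST[A]={c}  FIRST[B]={a,b,c}

FOLLOW sets:
initialize: $ ∈ FOLLOW(S)
[1]
  B→A B S: FOLLOW(A) ⊇ FIRST(B) = {a,b,c}; new: +{a,b,c}
  B→A B S: FOLLOW(B) ⊇ FIRST(S) = {a,b}; new: +{a,b}
  B→A B S: FOLLOW(S) ⊇ FOLLOW(B) ⊇ {a,b}; new: +{a,b}
  B→S A A: FOLLOW(S) ⊇ FIRST(A) = {c}; new: +{c}
  S→a B: FOLLOW(B) ⊇ FOLLOW(S) ⊇ {$,a,b,c}; new: +{$,c}
  S→b A: FOLLOW(A) ⊇ FOLLOW(S) ⊇ {$,a,b,c}; new: +{$}
  S: {$,a,b,c}  A: {$,a,b,c}  B: {$,a,b,c}
[2] done
  S: {$,a,b,c}  A: {$,a,b,c}  B: {$,a,b,c}

FOLLOW(A) = ["$", "a", "b", "c"]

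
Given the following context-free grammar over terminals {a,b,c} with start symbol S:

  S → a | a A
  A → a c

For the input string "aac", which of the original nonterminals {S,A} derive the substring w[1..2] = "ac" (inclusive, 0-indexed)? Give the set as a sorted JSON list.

CNF form of G:
  S -> T0 A | a
  A -> T0 T1
  T0 -> a
  T1 -> c

CYK table (by increasing span) — only the sub-triangle for w[1..2]:
  cell(1,1) a: {S,T0}  orig:{S}
  cell(2,2) c: {T1}  orig:{}
  cell(1,2) ac: {A}

Original NTs in T[1,2] deriving "ac": ["A"]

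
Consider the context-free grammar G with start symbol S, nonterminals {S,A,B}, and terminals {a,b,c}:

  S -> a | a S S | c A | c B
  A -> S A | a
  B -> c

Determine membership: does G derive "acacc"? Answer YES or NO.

Convert to CNF:
  S -> T0 X2 | T1 A | T1 B | a
  A -> S A | a
  B -> c
  T0 -> a
  T1 -> c
  X2 -> S S

CYK fill:
  cell(0,0) a: {A,S,T0}  orig:{A,S}
  cell(1,1) c: {B,T1}  orig:{B}
  cell(2,2) a: {A,S,T0}  orig:{A,S}
  cell(3,3) c: {B,T1}  orig:{B}
  cell(4,4) c: {B,T1}  orig:{B}
  cell(0,1) ac: ∅
  cell(1,2) ca: {S}
  cell(2,3) ac: ∅
  cell(3,4) cc: {S}
  cell(0,2) aca: {X2}  orig:{}
  cell(1,3) cac: ∅
  cell(2,4) acc: {X2}  orig:{}
  cell(0,3) acac: ∅
  cell(1,4) cacc: {X2}  orig:{}
  cell(0,4) acacc: {S}

S ∈ T[0,4] ⇒ YES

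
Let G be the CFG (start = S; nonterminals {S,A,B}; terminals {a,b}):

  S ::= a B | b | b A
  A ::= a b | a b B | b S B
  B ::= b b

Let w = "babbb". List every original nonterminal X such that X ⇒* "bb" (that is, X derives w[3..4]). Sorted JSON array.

CNF form of G:
  S -> T0 B | T1 A | b
  A -> T0 T1 | T0 X2 | T1 X3
  B -> T1 T1
  T0 -> a
  T1 -> b
  X2 -> T1 B
  X3 -> S B

CYK fill (cells [i..j] with 3 ≤ i ≤ j ≤ 4 only):
  cell(3,3) b: {S,T1}  orig:{S}
  cell(4,4) b: {S,T1}  orig:{S}
  cell(3,4) bb: {B}

Original NTs in T[3,4] deriving "bb": ["B"]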